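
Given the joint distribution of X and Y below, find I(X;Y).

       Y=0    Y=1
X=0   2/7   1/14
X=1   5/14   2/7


H(X) = 0.9403, H(Y) = 0.9403, H(X,Y) = 1.8352
I(X;Y) = H(X) + H(Y) - H(X,Y) = 0.0453 bits


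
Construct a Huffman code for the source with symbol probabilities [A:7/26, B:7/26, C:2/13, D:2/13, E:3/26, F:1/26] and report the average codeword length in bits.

Huffman tree construction:
Combine smallest probabilities repeatedly
Resulting codes:
  A: 01 (length 2)
  B: 10 (length 2)
  C: 110 (length 3)
  D: 111 (length 3)
  E: 001 (length 3)
  F: 000 (length 3)
Average length = Σ p(s) × length(s) = 2.4615 bits


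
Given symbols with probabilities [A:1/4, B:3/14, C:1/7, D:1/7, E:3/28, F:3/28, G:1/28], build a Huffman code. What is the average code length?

Huffman tree construction:
Combine smallest probabilities repeatedly
Resulting codes:
  A: 01 (length 2)
  B: 00 (length 2)
  C: 101 (length 3)
  D: 110 (length 3)
  E: 1111 (length 4)
  F: 100 (length 3)
  G: 1110 (length 4)
Average length = Σ p(s) × length(s) = 2.6786 bits


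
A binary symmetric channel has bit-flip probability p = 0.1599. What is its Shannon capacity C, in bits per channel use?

For BSC with error probability p:
C = 1 - H(p) where H(p) is binary entropy
H(0.1599) = -0.1599 × log₂(0.1599) - 0.8401 × log₂(0.8401)
H(p) = 0.6341
C = 1 - 0.6341 = 0.3659 bits/use


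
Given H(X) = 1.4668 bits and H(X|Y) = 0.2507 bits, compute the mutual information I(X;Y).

I(X;Y) = H(X) - H(X|Y)
I(X;Y) = 1.4668 - 0.2507 = 1.2161 bits


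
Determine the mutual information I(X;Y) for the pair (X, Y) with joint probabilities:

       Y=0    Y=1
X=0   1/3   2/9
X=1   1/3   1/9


H(X) = 0.9911, H(Y) = 0.9183, H(X,Y) = 1.8911
I(X;Y) = H(X) + H(Y) - H(X,Y) = 0.0183 bits


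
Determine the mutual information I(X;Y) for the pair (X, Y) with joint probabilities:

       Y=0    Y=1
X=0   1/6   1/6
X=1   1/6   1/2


H(X) = 0.9183, H(Y) = 0.9183, H(X,Y) = 1.7925
I(X;Y) = H(X) + H(Y) - H(X,Y) = 0.0441 bits


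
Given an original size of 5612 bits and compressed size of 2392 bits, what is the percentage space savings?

Space savings = (1 - Compressed/Original) × 100%
= (1 - 2392/5612) × 100%
= 57.38%


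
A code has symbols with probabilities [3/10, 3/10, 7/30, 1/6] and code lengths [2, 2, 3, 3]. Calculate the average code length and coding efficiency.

Average length L = Σ p_i × l_i = 2.4000 bits
Entropy H = 1.9629 bits
Efficiency η = H/L × 100% = 81.79%


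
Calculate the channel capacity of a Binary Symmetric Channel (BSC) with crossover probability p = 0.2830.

For BSC with error probability p:
C = 1 - H(p) where H(p) is binary entropy
H(0.2830) = -0.2830 × log₂(0.2830) - 0.7170 × log₂(0.7170)
H(p) = 0.8595
C = 1 - 0.8595 = 0.1405 bits/use


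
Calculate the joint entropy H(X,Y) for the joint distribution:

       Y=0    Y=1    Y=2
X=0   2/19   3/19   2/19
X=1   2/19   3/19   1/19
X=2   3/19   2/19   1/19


H(X,Y) = -Σ p(x,y) log₂ p(x,y)
  p(0,0)=2/19: -0.1053 × log₂(0.1053) = 0.3419
  p(0,1)=3/19: -0.1579 × log₂(0.1579) = 0.4205
  p(0,2)=2/19: -0.1053 × log₂(0.1053) = 0.3419
  p(1,0)=2/19: -0.1053 × log₂(0.1053) = 0.3419
  p(1,1)=3/19: -0.1579 × log₂(0.1579) = 0.4205
  p(1,2)=1/19: -0.0526 × log₂(0.0526) = 0.2236
  p(2,0)=3/19: -0.1579 × log₂(0.1579) = 0.4205
  p(2,1)=2/19: -0.1053 × log₂(0.1053) = 0.3419
  p(2,2)=1/19: -0.0526 × log₂(0.0526) = 0.2236
H(X,Y) = 3.0761 bits


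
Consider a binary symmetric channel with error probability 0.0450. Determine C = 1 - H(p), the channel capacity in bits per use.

For BSC with error probability p:
C = 1 - H(p) where H(p) is binary entropy
H(0.0450) = -0.0450 × log₂(0.0450) - 0.9550 × log₂(0.9550)
H(p) = 0.2648
C = 1 - 0.2648 = 0.7352 bits/use


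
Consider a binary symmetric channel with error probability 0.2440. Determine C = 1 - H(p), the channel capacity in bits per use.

For BSC with error probability p:
C = 1 - H(p) where H(p) is binary entropy
H(0.2440) = -0.2440 × log₂(0.2440) - 0.7560 × log₂(0.7560)
H(p) = 0.8016
C = 1 - 0.8016 = 0.1984 bits/use


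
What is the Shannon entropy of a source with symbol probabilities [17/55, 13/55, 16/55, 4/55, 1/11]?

H(X) = -Σ p(x) log₂ p(x)
  -17/55 × log₂(17/55) = 0.5236
  -13/55 × log₂(13/55) = 0.4919
  -16/55 × log₂(16/55) = 0.5182
  -4/55 × log₂(4/55) = 0.2750
  -1/11 × log₂(1/11) = 0.3145
H(X) = 2.1231 bits


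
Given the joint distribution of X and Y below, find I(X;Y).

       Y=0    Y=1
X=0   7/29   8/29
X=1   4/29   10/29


H(X) = 0.9991, H(Y) = 0.9576, H(X,Y) = 1.9314
I(X;Y) = H(X) + H(Y) - H(X,Y) = 0.0253 bits


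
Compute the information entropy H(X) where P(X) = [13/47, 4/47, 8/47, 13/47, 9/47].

H(X) = -Σ p(x) log₂ p(x)
  -13/47 × log₂(13/47) = 0.5128
  -4/47 × log₂(4/47) = 0.3025
  -8/47 × log₂(8/47) = 0.4348
  -13/47 × log₂(13/47) = 0.5128
  -9/47 × log₂(9/47) = 0.4566
H(X) = 2.2197 bits


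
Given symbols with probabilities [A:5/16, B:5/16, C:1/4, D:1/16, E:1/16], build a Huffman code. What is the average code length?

Huffman tree construction:
Combine smallest probabilities repeatedly
Resulting codes:
  A: 10 (length 2)
  B: 11 (length 2)
  C: 01 (length 2)
  D: 000 (length 3)
  E: 001 (length 3)
Average length = Σ p(s) × length(s) = 2.1250 bits


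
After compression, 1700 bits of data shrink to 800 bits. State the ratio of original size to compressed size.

Compression ratio = Original / Compressed
= 1700 / 800 = 2.12:1


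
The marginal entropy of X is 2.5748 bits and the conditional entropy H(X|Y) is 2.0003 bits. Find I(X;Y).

I(X;Y) = H(X) - H(X|Y)
I(X;Y) = 2.5748 - 2.0003 = 0.5745 bits


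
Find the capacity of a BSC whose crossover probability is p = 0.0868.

For BSC with error probability p:
C = 1 - H(p) where H(p) is binary entropy
H(0.0868) = -0.0868 × log₂(0.0868) - 0.9132 × log₂(0.9132)
H(p) = 0.4257
C = 1 - 0.4257 = 0.5743 bits/use


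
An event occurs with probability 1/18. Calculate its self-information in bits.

Information content I(x) = -log₂(p(x))
I = -log₂(1/18) = -log₂(0.0556)
I = 4.1699 bits


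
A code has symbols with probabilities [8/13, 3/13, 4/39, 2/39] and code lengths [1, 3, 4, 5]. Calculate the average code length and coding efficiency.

Average length L = Σ p_i × l_i = 1.9744 bits
Entropy H = 1.4760 bits
Efficiency η = H/L × 100% = 74.76%


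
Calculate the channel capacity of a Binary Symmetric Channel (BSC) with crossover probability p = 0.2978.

For BSC with error probability p:
C = 1 - H(p) where H(p) is binary entropy
H(0.2978) = -0.2978 × log₂(0.2978) - 0.7022 × log₂(0.7022)
H(p) = 0.8786
C = 1 - 0.8786 = 0.1214 bits/use


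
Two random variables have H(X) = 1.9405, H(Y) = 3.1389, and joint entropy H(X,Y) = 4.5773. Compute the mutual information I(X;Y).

I(X;Y) = H(X) + H(Y) - H(X,Y)
I(X;Y) = 1.9405 + 3.1389 - 4.5773 = 0.5021 bits


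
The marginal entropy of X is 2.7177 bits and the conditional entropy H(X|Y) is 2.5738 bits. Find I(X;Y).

I(X;Y) = H(X) - H(X|Y)
I(X;Y) = 2.7177 - 2.5738 = 0.1439 bits


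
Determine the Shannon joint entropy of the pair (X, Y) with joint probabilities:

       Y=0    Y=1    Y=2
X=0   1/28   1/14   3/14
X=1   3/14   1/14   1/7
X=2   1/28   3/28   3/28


H(X,Y) = -Σ p(x,y) log₂ p(x,y)
  p(0,0)=1/28: -0.0357 × log₂(0.0357) = 0.1717
  p(0,1)=1/14: -0.0714 × log₂(0.0714) = 0.2720
  p(0,2)=3/14: -0.2143 × log₂(0.2143) = 0.4762
  p(1,0)=3/14: -0.2143 × log₂(0.2143) = 0.4762
  p(1,1)=1/14: -0.0714 × log₂(0.0714) = 0.2720
  p(1,2)=1/7: -0.1429 × log₂(0.1429) = 0.4011
  p(2,0)=1/28: -0.0357 × log₂(0.0357) = 0.1717
  p(2,1)=3/28: -0.1071 × log₂(0.1071) = 0.3453
  p(2,2)=3/28: -0.1071 × log₂(0.1071) = 0.3453
H(X,Y) = 2.9313 bits


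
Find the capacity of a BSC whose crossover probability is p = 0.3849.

For BSC with error probability p:
C = 1 - H(p) where H(p) is binary entropy
H(0.3849) = -0.3849 × log₂(0.3849) - 0.6151 × log₂(0.6151)
H(p) = 0.9614
C = 1 - 0.9614 = 0.0386 bits/use


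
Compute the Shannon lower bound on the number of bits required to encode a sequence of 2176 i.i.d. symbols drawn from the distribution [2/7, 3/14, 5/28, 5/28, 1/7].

Entropy H = 2.2813 bits/symbol
Minimum bits = H × n = 2.2813 × 2176
= 4964.15 bits


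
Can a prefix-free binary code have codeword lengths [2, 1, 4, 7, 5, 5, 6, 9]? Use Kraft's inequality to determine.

Kraft inequality: Σ 2^(-l_i) ≤ 1 for prefix-free code
Calculating: 2^(-2) + 2^(-1) + 2^(-4) + 2^(-7) + 2^(-5) + 2^(-5) + 2^(-6) + 2^(-9)
= 0.25 + 0.5 + 0.0625 + 0.0078125 + 0.03125 + 0.03125 + 0.015625 + 0.001953125
= 0.9004
Since 0.9004 ≤ 1, prefix-free code exists


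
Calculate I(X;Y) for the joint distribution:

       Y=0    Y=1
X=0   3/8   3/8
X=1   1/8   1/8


H(X) = 0.8113, H(Y) = 1.0000, H(X,Y) = 1.8113
I(X;Y) = H(X) + H(Y) - H(X,Y) = 0.0000 bits


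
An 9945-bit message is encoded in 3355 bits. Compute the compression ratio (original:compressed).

Compression ratio = Original / Compressed
= 9945 / 3355 = 2.96:1


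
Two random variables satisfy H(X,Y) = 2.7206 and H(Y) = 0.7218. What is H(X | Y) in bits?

Chain rule: H(X,Y) = H(X|Y) + H(Y)
H(X|Y) = H(X,Y) - H(Y) = 2.7206 - 0.7218 = 1.9988 bits


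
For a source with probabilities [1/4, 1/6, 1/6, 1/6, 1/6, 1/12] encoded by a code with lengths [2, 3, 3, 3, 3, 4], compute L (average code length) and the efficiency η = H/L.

Average length L = Σ p_i × l_i = 2.8333 bits
Entropy H = 2.5221 bits
Efficiency η = H/L × 100% = 89.01%


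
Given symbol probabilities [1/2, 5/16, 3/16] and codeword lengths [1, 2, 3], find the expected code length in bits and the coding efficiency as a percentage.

Average length L = Σ p_i × l_i = 1.6875 bits
Entropy H = 1.4772 bits
Efficiency η = H/L × 100% = 87.54%


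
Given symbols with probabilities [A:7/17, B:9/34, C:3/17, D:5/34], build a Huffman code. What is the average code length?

Huffman tree construction:
Combine smallest probabilities repeatedly
Resulting codes:
  A: 0 (length 1)
  B: 10 (length 2)
  C: 111 (length 3)
  D: 110 (length 3)
Average length = Σ p(s) × length(s) = 1.9118 bits


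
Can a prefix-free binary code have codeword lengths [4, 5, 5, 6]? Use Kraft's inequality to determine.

Kraft inequality: Σ 2^(-l_i) ≤ 1 for prefix-free code
Calculating: 2^(-4) + 2^(-5) + 2^(-5) + 2^(-6)
= 0.0625 + 0.03125 + 0.03125 + 0.015625
= 0.1406
Since 0.1406 ≤ 1, prefix-free code exists


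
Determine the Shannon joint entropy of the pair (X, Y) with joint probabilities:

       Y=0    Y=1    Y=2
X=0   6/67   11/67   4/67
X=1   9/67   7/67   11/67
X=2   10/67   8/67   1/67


H(X,Y) = -Σ p(x,y) log₂ p(x,y)
  p(0,0)=6/67: -0.0896 × log₂(0.0896) = 0.3117
  p(0,1)=11/67: -0.1642 × log₂(0.1642) = 0.4280
  p(0,2)=4/67: -0.0597 × log₂(0.0597) = 0.2428
  p(1,0)=9/67: -0.1343 × log₂(0.1343) = 0.3890
  p(1,1)=7/67: -0.1045 × log₂(0.1045) = 0.3405
  p(1,2)=11/67: -0.1642 × log₂(0.1642) = 0.4280
  p(2,0)=10/67: -0.1493 × log₂(0.1493) = 0.4096
  p(2,1)=8/67: -0.1194 × log₂(0.1194) = 0.3661
  p(2,2)=1/67: -0.0149 × log₂(0.0149) = 0.0905
H(X,Y) = 3.0061 bits


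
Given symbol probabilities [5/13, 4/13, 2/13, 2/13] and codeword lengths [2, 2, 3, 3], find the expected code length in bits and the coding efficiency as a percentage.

Average length L = Σ p_i × l_i = 2.3077 bits
Entropy H = 1.8843 bits
Efficiency η = H/L × 100% = 81.65%


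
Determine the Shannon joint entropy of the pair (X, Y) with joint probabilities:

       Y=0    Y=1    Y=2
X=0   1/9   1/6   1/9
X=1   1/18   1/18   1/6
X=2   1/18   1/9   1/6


H(X,Y) = -Σ p(x,y) log₂ p(x,y)
  p(0,0)=1/9: -0.1111 × log₂(0.1111) = 0.3522
  p(0,1)=1/6: -0.1667 × log₂(0.1667) = 0.4308
  p(0,2)=1/9: -0.1111 × log₂(0.1111) = 0.3522
  p(1,0)=1/18: -0.0556 × log₂(0.0556) = 0.2317
  p(1,1)=1/18: -0.0556 × log₂(0.0556) = 0.2317
  p(1,2)=1/6: -0.1667 × log₂(0.1667) = 0.4308
  p(2,0)=1/18: -0.0556 × log₂(0.0556) = 0.2317
  p(2,1)=1/9: -0.1111 × log₂(0.1111) = 0.3522
  p(2,2)=1/6: -0.1667 × log₂(0.1667) = 0.4308
H(X,Y) = 3.0441 bits


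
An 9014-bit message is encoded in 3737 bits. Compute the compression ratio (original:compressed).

Compression ratio = Original / Compressed
= 9014 / 3737 = 2.41:1


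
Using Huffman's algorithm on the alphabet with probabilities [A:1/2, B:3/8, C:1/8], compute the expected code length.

Huffman tree construction:
Combine smallest probabilities repeatedly
Resulting codes:
  A: 0 (length 1)
  B: 11 (length 2)
  C: 10 (length 2)
Average length = Σ p(s) × length(s) = 1.5000 bits


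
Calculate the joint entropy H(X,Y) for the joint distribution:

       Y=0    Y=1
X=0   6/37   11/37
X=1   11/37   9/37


H(X,Y) = -Σ p(x,y) log₂ p(x,y)
  p(0,0)=6/37: -0.1622 × log₂(0.1622) = 0.4256
  p(0,1)=11/37: -0.2973 × log₂(0.2973) = 0.5203
  p(1,0)=11/37: -0.2973 × log₂(0.2973) = 0.5203
  p(1,1)=9/37: -0.2432 × log₂(0.2432) = 0.4961
H(X,Y) = 1.9622 bits


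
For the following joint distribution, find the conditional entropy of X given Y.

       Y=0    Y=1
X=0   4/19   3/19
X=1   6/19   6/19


H(X|Y) = Σ_y p(y) H(X|Y=y)
  p(Y=0) = 10/19, H(X|Y=0) = 0.9710
  p(Y=1) = 9/19, H(X|Y=1) = 0.9183
H(X|Y) = 0.5263×0.9710 + 0.4737×0.9183 = 0.9460 bits


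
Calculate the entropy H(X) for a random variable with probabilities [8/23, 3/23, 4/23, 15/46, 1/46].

H(X) = -Σ p(x) log₂ p(x)
  -8/23 × log₂(8/23) = 0.5299
  -3/23 × log₂(3/23) = 0.3833
  -4/23 × log₂(4/23) = 0.4389
  -15/46 × log₂(15/46) = 0.5272
  -1/46 × log₂(1/46) = 0.1201
H(X) = 1.9994 bits


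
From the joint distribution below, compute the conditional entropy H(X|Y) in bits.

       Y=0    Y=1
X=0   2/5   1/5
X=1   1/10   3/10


H(X|Y) = Σ_y p(y) H(X|Y=y)
  p(Y=0) = 1/2, H(X|Y=0) = 0.7219
  p(Y=1) = 1/2, H(X|Y=1) = 0.9710
H(X|Y) = 0.5000×0.7219 + 0.5000×0.9710 = 0.8464 bits


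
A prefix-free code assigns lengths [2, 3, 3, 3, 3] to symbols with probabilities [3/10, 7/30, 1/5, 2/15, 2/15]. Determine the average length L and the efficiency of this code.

Average length L = Σ p_i × l_i = 2.7000 bits
Entropy H = 2.2505 bits
Efficiency η = H/L × 100% = 83.35%


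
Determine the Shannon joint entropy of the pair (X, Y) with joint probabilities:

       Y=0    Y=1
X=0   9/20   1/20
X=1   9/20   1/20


H(X,Y) = -Σ p(x,y) log₂ p(x,y)
  p(0,0)=9/20: -0.4500 × log₂(0.4500) = 0.5184
  p(0,1)=1/20: -0.0500 × log₂(0.0500) = 0.2161
  p(1,0)=9/20: -0.4500 × log₂(0.4500) = 0.5184
  p(1,1)=1/20: -0.0500 × log₂(0.0500) = 0.2161
H(X,Y) = 1.4690 bits


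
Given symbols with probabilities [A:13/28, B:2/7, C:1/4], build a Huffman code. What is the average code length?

Huffman tree construction:
Combine smallest probabilities repeatedly
Resulting codes:
  A: 0 (length 1)
  B: 11 (length 2)
  C: 10 (length 2)
Average length = Σ p(s) × length(s) = 1.5357 bits


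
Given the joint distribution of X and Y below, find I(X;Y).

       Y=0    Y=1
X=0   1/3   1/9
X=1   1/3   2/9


H(X) = 0.9911, H(Y) = 0.9183, H(X,Y) = 1.8911
I(X;Y) = H(X) + H(Y) - H(X,Y) = 0.0183 bits


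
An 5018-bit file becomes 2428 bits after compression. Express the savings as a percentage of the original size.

Space savings = (1 - Compressed/Original) × 100%
= (1 - 2428/5018) × 100%
= 51.61%


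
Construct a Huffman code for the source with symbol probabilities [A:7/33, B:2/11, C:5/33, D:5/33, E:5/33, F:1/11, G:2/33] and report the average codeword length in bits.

Huffman tree construction:
Combine smallest probabilities repeatedly
Resulting codes:
  A: 01 (length 2)
  B: 00 (length 2)
  C: 100 (length 3)
  D: 101 (length 3)
  E: 110 (length 3)
  F: 1111 (length 4)
  G: 1110 (length 4)
Average length = Σ p(s) × length(s) = 2.7576 bits


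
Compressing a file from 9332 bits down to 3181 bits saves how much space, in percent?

Space savings = (1 - Compressed/Original) × 100%
= (1 - 3181/9332) × 100%
= 65.91%


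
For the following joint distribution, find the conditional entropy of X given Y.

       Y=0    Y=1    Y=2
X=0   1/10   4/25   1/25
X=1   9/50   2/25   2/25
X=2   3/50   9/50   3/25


H(X|Y) = Σ_y p(y) H(X|Y=y)
  p(Y=0) = 17/50, H(X|Y=0) = 1.4466
  p(Y=1) = 21/50, H(X|Y=1) = 1.5100
  p(Y=2) = 6/25, H(X|Y=2) = 1.4591
H(X|Y) = 0.3400×1.4466 + 0.4200×1.5100 + 0.2400×1.4591 = 1.4762 bits


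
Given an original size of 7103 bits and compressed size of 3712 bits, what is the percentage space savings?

Space savings = (1 - Compressed/Original) × 100%
= (1 - 3712/7103) × 100%
= 47.74%


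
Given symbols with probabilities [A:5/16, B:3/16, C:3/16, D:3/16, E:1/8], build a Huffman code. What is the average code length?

Huffman tree construction:
Combine smallest probabilities repeatedly
Resulting codes:
  A: 10 (length 2)
  B: 111 (length 3)
  C: 00 (length 2)
  D: 01 (length 2)
  E: 110 (length 3)
Average length = Σ p(s) × length(s) = 2.3125 bits


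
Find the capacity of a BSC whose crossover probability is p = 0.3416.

For BSC with error probability p:
C = 1 - H(p) where H(p) is binary entropy
H(0.3416) = -0.3416 × log₂(0.3416) - 0.6584 × log₂(0.6584)
H(p) = 0.9263
C = 1 - 0.9263 = 0.0737 bits/use


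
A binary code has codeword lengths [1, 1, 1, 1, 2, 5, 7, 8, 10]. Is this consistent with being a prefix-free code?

Kraft inequality: Σ 2^(-l_i) ≤ 1 for prefix-free code
Calculating: 2^(-1) + 2^(-1) + 2^(-1) + 2^(-1) + 2^(-2) + 2^(-5) + 2^(-7) + 2^(-8) + 2^(-10)
= 0.5 + 0.5 + 0.5 + 0.5 + 0.25 + 0.03125 + 0.0078125 + 0.00390625 + 0.0009765625
= 2.2939
Since 2.2939 > 1, prefix-free code does not exist


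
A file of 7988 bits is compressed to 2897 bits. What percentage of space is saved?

Space savings = (1 - Compressed/Original) × 100%
= (1 - 2897/7988) × 100%
= 63.73%


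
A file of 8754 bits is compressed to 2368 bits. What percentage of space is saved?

Space savings = (1 - Compressed/Original) × 100%
= (1 - 2368/8754) × 100%
= 72.95%


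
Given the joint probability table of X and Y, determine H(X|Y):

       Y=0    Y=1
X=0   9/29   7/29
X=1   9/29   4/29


H(X|Y) = Σ_y p(y) H(X|Y=y)
  p(Y=0) = 18/29, H(X|Y=0) = 1.0000
  p(Y=1) = 11/29, H(X|Y=1) = 0.9457
H(X|Y) = 0.6207×1.0000 + 0.3793×0.9457 = 0.9794 bits


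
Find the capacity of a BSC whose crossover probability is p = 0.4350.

For BSC with error probability p:
C = 1 - H(p) where H(p) is binary entropy
H(0.4350) = -0.4350 × log₂(0.4350) - 0.5650 × log₂(0.5650)
H(p) = 0.9878
C = 1 - 0.9878 = 0.0122 bits/use


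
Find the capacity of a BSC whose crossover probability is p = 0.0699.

For BSC with error probability p:
C = 1 - H(p) where H(p) is binary entropy
H(0.0699) = -0.0699 × log₂(0.0699) - 0.9301 × log₂(0.9301)
H(p) = 0.3656
C = 1 - 0.3656 = 0.6344 bits/use


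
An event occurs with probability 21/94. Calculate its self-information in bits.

Information content I(x) = -log₂(p(x))
I = -log₂(21/94) = -log₂(0.2234)
I = 2.1623 bits


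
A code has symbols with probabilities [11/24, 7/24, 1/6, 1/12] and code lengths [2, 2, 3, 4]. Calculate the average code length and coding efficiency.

Average length L = Σ p_i × l_i = 2.3333 bits
Entropy H = 1.7639 bits
Efficiency η = H/L × 100% = 75.60%


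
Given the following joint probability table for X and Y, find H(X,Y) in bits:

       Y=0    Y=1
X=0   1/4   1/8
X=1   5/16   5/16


H(X,Y) = -Σ p(x,y) log₂ p(x,y)
  p(0,0)=1/4: -0.2500 × log₂(0.2500) = 0.5000
  p(0,1)=1/8: -0.1250 × log₂(0.1250) = 0.3750
  p(1,0)=5/16: -0.3125 × log₂(0.3125) = 0.5244
  p(1,1)=5/16: -0.3125 × log₂(0.3125) = 0.5244
H(X,Y) = 1.9238 bits


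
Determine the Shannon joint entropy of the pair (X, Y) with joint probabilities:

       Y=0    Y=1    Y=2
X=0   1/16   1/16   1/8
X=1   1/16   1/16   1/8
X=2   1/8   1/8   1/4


H(X,Y) = -Σ p(x,y) log₂ p(x,y)
  p(0,0)=1/16: -0.0625 × log₂(0.0625) = 0.2500
  p(0,1)=1/16: -0.0625 × log₂(0.0625) = 0.2500
  p(0,2)=1/8: -0.1250 × log₂(0.1250) = 0.3750
  p(1,0)=1/16: -0.0625 × log₂(0.0625) = 0.2500
  p(1,1)=1/16: -0.0625 × log₂(0.0625) = 0.2500
  p(1,2)=1/8: -0.1250 × log₂(0.1250) = 0.3750
  p(2,0)=1/8: -0.1250 × log₂(0.1250) = 0.3750
  p(2,1)=1/8: -0.1250 × log₂(0.1250) = 0.3750
  p(2,2)=1/4: -0.2500 × log₂(0.2500) = 0.5000
H(X,Y) = 3.0000 bits


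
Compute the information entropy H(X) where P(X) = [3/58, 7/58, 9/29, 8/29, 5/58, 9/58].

H(X) = -Σ p(x) log₂ p(x)
  -3/58 × log₂(3/58) = 0.2210
  -7/58 × log₂(7/58) = 0.3682
  -9/29 × log₂(9/29) = 0.5239
  -8/29 × log₂(8/29) = 0.5125
  -5/58 × log₂(5/58) = 0.3048
  -9/58 × log₂(9/58) = 0.4171
H(X) = 2.3476 bits


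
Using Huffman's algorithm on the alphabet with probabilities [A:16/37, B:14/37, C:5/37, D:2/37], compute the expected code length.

Huffman tree construction:
Combine smallest probabilities repeatedly
Resulting codes:
  A: 0 (length 1)
  B: 11 (length 2)
  C: 101 (length 3)
  D: 100 (length 3)
Average length = Σ p(s) × length(s) = 1.7568 bits


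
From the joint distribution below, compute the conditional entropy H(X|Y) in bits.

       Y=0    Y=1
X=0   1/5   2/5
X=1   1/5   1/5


H(X|Y) = Σ_y p(y) H(X|Y=y)
  p(Y=0) = 2/5, H(X|Y=0) = 1.0000
  p(Y=1) = 3/5, H(X|Y=1) = 0.9183
H(X|Y) = 0.4000×1.0000 + 0.6000×0.9183 = 0.9510 bits


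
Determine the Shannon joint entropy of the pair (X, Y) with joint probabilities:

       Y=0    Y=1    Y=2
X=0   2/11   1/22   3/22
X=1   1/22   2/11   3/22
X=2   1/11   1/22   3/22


H(X,Y) = -Σ p(x,y) log₂ p(x,y)
  p(0,0)=2/11: -0.1818 × log₂(0.1818) = 0.4472
  p(0,1)=1/22: -0.0455 × log₂(0.0455) = 0.2027
  p(0,2)=3/22: -0.1364 × log₂(0.1364) = 0.3920
  p(1,0)=1/22: -0.0455 × log₂(0.0455) = 0.2027
  p(1,1)=2/11: -0.1818 × log₂(0.1818) = 0.4472
  p(1,2)=3/22: -0.1364 × log₂(0.1364) = 0.3920
  p(2,0)=1/11: -0.0909 × log₂(0.0909) = 0.3145
  p(2,1)=1/22: -0.0455 × log₂(0.0455) = 0.2027
  p(2,2)=3/22: -0.1364 × log₂(0.1364) = 0.3920
H(X,Y) = 2.9929 bits


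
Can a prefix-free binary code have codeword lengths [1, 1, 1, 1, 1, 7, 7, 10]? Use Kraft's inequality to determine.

Kraft inequality: Σ 2^(-l_i) ≤ 1 for prefix-free code
Calculating: 2^(-1) + 2^(-1) + 2^(-1) + 2^(-1) + 2^(-1) + 2^(-7) + 2^(-7) + 2^(-10)
= 0.5 + 0.5 + 0.5 + 0.5 + 0.5 + 0.0078125 + 0.0078125 + 0.0009765625
= 2.5166
Since 2.5166 > 1, prefix-free code does not exist


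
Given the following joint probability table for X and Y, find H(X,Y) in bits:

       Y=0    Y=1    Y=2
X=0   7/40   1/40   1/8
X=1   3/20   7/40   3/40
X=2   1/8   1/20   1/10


H(X,Y) = -Σ p(x,y) log₂ p(x,y)
  p(0,0)=7/40: -0.1750 × log₂(0.1750) = 0.4401
  p(0,1)=1/40: -0.0250 × log₂(0.0250) = 0.1330
  p(0,2)=1/8: -0.1250 × log₂(0.1250) = 0.3750
  p(1,0)=3/20: -0.1500 × log₂(0.1500) = 0.4105
  p(1,1)=7/40: -0.1750 × log₂(0.1750) = 0.4401
  p(1,2)=3/40: -0.0750 × log₂(0.0750) = 0.2803
  p(2,0)=1/8: -0.1250 × log₂(0.1250) = 0.3750
  p(2,1)=1/20: -0.0500 × log₂(0.0500) = 0.2161
  p(2,2)=1/10: -0.1000 × log₂(0.1000) = 0.3322
H(X,Y) = 3.0023 bits


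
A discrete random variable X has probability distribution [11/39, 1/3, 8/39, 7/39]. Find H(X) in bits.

H(X) = -Σ p(x) log₂ p(x)
  -11/39 × log₂(11/39) = 0.5150
  -1/3 × log₂(1/3) = 0.5283
  -8/39 × log₂(8/39) = 0.4688
  -7/39 × log₂(7/39) = 0.4448
H(X) = 1.9569 bits


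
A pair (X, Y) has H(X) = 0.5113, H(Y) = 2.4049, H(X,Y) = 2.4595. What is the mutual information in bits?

I(X;Y) = H(X) + H(Y) - H(X,Y)
I(X;Y) = 0.5113 + 2.4049 - 2.4595 = 0.4567 bits


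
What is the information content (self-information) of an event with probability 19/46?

Information content I(x) = -log₂(p(x))
I = -log₂(19/46) = -log₂(0.4130)
I = 1.2756 bits


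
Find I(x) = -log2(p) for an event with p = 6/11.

Information content I(x) = -log₂(p(x))
I = -log₂(6/11) = -log₂(0.5455)
I = 0.8745 bits


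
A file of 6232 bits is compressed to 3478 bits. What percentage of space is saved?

Space savings = (1 - Compressed/Original) × 100%
= (1 - 3478/6232) × 100%
= 44.19%


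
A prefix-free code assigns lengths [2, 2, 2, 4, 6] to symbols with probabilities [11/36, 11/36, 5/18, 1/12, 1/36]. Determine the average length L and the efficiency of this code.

Average length L = Σ p_i × l_i = 2.2778 bits
Entropy H = 2.0010 bits
Efficiency η = H/L × 100% = 87.85%


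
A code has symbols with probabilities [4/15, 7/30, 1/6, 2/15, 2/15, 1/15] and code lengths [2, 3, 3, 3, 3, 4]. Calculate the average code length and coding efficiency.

Average length L = Σ p_i × l_i = 2.8000 bits
Entropy H = 2.4649 bits
Efficiency η = H/L × 100% = 88.03%


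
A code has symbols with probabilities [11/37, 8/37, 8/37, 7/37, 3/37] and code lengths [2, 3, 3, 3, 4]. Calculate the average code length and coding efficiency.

Average length L = Σ p_i × l_i = 2.7838 bits
Entropy H = 2.2240 bits
Efficiency η = H/L × 100% = 79.89%


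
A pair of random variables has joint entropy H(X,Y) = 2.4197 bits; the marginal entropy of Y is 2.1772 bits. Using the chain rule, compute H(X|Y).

Chain rule: H(X,Y) = H(X|Y) + H(Y)
H(X|Y) = H(X,Y) - H(Y) = 2.4197 - 2.1772 = 0.2425 bits


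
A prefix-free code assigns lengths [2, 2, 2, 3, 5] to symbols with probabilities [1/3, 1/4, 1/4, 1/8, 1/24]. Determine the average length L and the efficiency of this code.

Average length L = Σ p_i × l_i = 2.2500 bits
Entropy H = 2.0944 bits
Efficiency η = H/L × 100% = 93.08%


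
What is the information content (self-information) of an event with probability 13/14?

Information content I(x) = -log₂(p(x))
I = -log₂(13/14) = -log₂(0.9286)
I = 0.1069 bits


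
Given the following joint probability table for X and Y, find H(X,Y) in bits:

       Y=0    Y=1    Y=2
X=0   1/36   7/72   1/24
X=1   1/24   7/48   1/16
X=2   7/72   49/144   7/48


H(X,Y) = -Σ p(x,y) log₂ p(x,y)
  p(0,0)=1/36: -0.0278 × log₂(0.0278) = 0.1436
  p(0,1)=7/72: -0.0972 × log₂(0.0972) = 0.3269
  p(0,2)=1/24: -0.0417 × log₂(0.0417) = 0.1910
  p(1,0)=1/24: -0.0417 × log₂(0.0417) = 0.1910
  p(1,1)=7/48: -0.1458 × log₂(0.1458) = 0.4051
  p(1,2)=1/16: -0.0625 × log₂(0.0625) = 0.2500
  p(2,0)=7/72: -0.0972 × log₂(0.0972) = 0.3269
  p(2,1)=49/144: -0.3403 × log₂(0.3403) = 0.5292
  p(2,2)=7/48: -0.1458 × log₂(0.1458) = 0.4051
H(X,Y) = 2.7689 bits


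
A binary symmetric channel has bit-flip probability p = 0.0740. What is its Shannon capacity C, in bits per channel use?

For BSC with error probability p:
C = 1 - H(p) where H(p) is binary entropy
H(0.0740) = -0.0740 × log₂(0.0740) - 0.9260 × log₂(0.9260)
H(p) = 0.3807
C = 1 - 0.3807 = 0.6193 bits/use


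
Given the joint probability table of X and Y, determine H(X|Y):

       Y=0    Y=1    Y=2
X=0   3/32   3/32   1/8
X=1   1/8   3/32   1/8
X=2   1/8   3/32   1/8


H(X|Y) = Σ_y p(y) H(X|Y=y)
  p(Y=0) = 11/32, H(X|Y=0) = 1.5726
  p(Y=1) = 9/32, H(X|Y=1) = 1.5850
  p(Y=2) = 3/8, H(X|Y=2) = 1.5850
H(X|Y) = 0.3438×1.5726 + 0.2812×1.5850 + 0.3750×1.5850 = 1.5807 bits


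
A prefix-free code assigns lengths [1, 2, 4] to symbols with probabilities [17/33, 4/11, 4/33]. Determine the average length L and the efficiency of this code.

Average length L = Σ p_i × l_i = 1.7273 bits
Entropy H = 1.3927 bits
Efficiency η = H/L × 100% = 80.63%


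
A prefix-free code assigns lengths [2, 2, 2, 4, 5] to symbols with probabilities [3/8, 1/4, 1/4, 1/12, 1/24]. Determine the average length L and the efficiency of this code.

Average length L = Σ p_i × l_i = 2.2917 bits
Entropy H = 2.0204 bits
Efficiency η = H/L × 100% = 88.16%


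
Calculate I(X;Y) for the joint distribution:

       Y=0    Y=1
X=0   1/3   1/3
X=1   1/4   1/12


H(X) = 0.9183, H(Y) = 0.9799, H(X,Y) = 1.8554
I(X;Y) = H(X) + H(Y) - H(X,Y) = 0.0428 bits


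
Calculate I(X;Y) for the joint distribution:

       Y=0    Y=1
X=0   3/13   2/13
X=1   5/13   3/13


H(X) = 0.9612, H(Y) = 0.9612, H(X,Y) = 1.9220
I(X;Y) = H(X) + H(Y) - H(X,Y) = 0.0005 bits


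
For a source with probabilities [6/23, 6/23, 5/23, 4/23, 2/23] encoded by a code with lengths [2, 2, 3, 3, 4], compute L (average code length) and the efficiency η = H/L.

Average length L = Σ p_i × l_i = 2.5652 bits
Entropy H = 2.2353 bits
Efficiency η = H/L × 100% = 87.14%


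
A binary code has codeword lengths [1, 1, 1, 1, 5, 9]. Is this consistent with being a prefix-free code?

Kraft inequality: Σ 2^(-l_i) ≤ 1 for prefix-free code
Calculating: 2^(-1) + 2^(-1) + 2^(-1) + 2^(-1) + 2^(-5) + 2^(-9)
= 0.5 + 0.5 + 0.5 + 0.5 + 0.03125 + 0.001953125
= 2.0332
Since 2.0332 > 1, prefix-free code does not exist


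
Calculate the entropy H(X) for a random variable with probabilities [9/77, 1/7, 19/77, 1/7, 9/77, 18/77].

H(X) = -Σ p(x) log₂ p(x)
  -9/77 × log₂(9/77) = 0.3620
  -1/7 × log₂(1/7) = 0.4011
  -19/77 × log₂(19/77) = 0.4982
  -1/7 × log₂(1/7) = 0.4011
  -9/77 × log₂(9/77) = 0.3620
  -18/77 × log₂(18/77) = 0.4902
H(X) = 2.5144 bits


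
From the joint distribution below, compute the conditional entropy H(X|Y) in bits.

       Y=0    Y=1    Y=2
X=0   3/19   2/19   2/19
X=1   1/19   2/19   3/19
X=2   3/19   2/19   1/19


H(X|Y) = Σ_y p(y) H(X|Y=y)
  p(Y=0) = 7/19, H(X|Y=0) = 1.4488
  p(Y=1) = 6/19, H(X|Y=1) = 1.5850
  p(Y=2) = 6/19, H(X|Y=2) = 1.4591
H(X|Y) = 0.3684×1.4488 + 0.3158×1.5850 + 0.3158×1.4591 = 1.4951 bits


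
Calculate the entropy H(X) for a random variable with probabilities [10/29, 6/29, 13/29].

H(X) = -Σ p(x) log₂ p(x)
  -10/29 × log₂(10/29) = 0.5297
  -6/29 × log₂(6/29) = 0.4703
  -13/29 × log₂(13/29) = 0.5189
H(X) = 1.5189 bits


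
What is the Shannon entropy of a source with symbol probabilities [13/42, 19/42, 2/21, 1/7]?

H(X) = -Σ p(x) log₂ p(x)
  -13/42 × log₂(13/42) = 0.5237
  -19/42 × log₂(19/42) = 0.5177
  -2/21 × log₂(2/21) = 0.3231
  -1/7 × log₂(1/7) = 0.4011
H(X) = 1.7655 bits


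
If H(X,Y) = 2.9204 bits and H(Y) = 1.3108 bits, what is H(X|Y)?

Chain rule: H(X,Y) = H(X|Y) + H(Y)
H(X|Y) = H(X,Y) - H(Y) = 2.9204 - 1.3108 = 1.6096 bits


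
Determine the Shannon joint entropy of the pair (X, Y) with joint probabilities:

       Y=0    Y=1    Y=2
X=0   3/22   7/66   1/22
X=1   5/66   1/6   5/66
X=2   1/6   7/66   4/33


H(X,Y) = -Σ p(x,y) log₂ p(x,y)
  p(0,0)=3/22: -0.1364 × log₂(0.1364) = 0.3920
  p(0,1)=7/66: -0.1061 × log₂(0.1061) = 0.3433
  p(0,2)=1/22: -0.0455 × log₂(0.0455) = 0.2027
  p(1,0)=5/66: -0.0758 × log₂(0.0758) = 0.2820
  p(1,1)=1/6: -0.1667 × log₂(0.1667) = 0.4308
  p(1,2)=5/66: -0.0758 × log₂(0.0758) = 0.2820
  p(2,0)=1/6: -0.1667 × log₂(0.1667) = 0.4308
  p(2,1)=7/66: -0.1061 × log₂(0.1061) = 0.3433
  p(2,2)=4/33: -0.1212 × log₂(0.1212) = 0.3690
H(X,Y) = 3.0760 bits


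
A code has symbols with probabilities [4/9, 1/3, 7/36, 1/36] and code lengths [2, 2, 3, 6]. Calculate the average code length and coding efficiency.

Average length L = Σ p_i × l_i = 2.3056 bits
Entropy H = 1.6513 bits
Efficiency η = H/L × 100% = 71.62%


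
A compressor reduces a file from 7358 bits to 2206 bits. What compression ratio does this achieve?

Compression ratio = Original / Compressed
= 7358 / 2206 = 3.34:1


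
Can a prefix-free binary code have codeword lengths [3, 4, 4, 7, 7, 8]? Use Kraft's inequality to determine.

Kraft inequality: Σ 2^(-l_i) ≤ 1 for prefix-free code
Calculating: 2^(-3) + 2^(-4) + 2^(-4) + 2^(-7) + 2^(-7) + 2^(-8)
= 0.125 + 0.0625 + 0.0625 + 0.0078125 + 0.0078125 + 0.00390625
= 0.2695
Since 0.2695 ≤ 1, prefix-free code exists


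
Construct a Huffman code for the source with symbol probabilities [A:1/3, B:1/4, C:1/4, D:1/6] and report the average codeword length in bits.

Huffman tree construction:
Combine smallest probabilities repeatedly
Resulting codes:
  A: 11 (length 2)
  B: 01 (length 2)
  C: 10 (length 2)
  D: 00 (length 2)
Average length = Σ p(s) × length(s) = 2.0000 bits


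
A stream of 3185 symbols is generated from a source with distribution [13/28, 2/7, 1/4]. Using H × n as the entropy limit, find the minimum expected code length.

Entropy H = 1.5303 bits/symbol
Minimum bits = H × n = 1.5303 × 3185
= 4874.04 bits


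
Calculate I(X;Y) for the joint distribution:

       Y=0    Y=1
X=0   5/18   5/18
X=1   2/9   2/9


H(X) = 0.9911, H(Y) = 1.0000, H(X,Y) = 1.9911
I(X;Y) = H(X) + H(Y) - H(X,Y) = -0.0000 bits


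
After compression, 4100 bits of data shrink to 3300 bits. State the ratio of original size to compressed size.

Compression ratio = Original / Compressed
= 4100 / 3300 = 1.24:1


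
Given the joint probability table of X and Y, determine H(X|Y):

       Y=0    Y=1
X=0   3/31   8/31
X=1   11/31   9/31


H(X|Y) = Σ_y p(y) H(X|Y=y)
  p(Y=0) = 14/31, H(X|Y=0) = 0.7496
  p(Y=1) = 17/31, H(X|Y=1) = 0.9975
H(X|Y) = 0.4516×0.7496 + 0.5484×0.9975 = 0.8855 bits


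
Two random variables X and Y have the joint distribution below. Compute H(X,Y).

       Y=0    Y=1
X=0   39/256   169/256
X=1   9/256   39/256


H(X,Y) = -Σ p(x,y) log₂ p(x,y)
  p(0,0)=39/256: -0.1523 × log₂(0.1523) = 0.4136
  p(0,1)=169/256: -0.6602 × log₂(0.6602) = 0.3955
  p(1,0)=9/256: -0.0352 × log₂(0.0352) = 0.1698
  p(1,1)=39/256: -0.1523 × log₂(0.1523) = 0.4136
H(X,Y) = 1.3924 bits


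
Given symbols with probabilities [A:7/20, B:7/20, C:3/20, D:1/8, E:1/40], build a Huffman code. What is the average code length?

Huffman tree construction:
Combine smallest probabilities repeatedly
Resulting codes:
  A: 11 (length 2)
  B: 0 (length 1)
  C: 100 (length 3)
  D: 1011 (length 4)
  E: 1010 (length 4)
Average length = Σ p(s) × length(s) = 2.1000 bits


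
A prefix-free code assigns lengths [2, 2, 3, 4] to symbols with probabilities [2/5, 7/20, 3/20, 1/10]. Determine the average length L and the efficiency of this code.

Average length L = Σ p_i × l_i = 2.3500 bits
Entropy H = 1.8016 bits
Efficiency η = H/L × 100% = 76.66%


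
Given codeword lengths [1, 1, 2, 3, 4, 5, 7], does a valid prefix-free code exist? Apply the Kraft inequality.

Kraft inequality: Σ 2^(-l_i) ≤ 1 for prefix-free code
Calculating: 2^(-1) + 2^(-1) + 2^(-2) + 2^(-3) + 2^(-4) + 2^(-5) + 2^(-7)
= 0.5 + 0.5 + 0.25 + 0.125 + 0.0625 + 0.03125 + 0.0078125
= 1.4766
Since 1.4766 > 1, prefix-free code does not exist


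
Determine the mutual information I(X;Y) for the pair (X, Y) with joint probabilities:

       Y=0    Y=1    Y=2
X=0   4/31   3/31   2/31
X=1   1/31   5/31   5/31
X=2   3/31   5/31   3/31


H(X) = 1.5788, H(Y) = 1.5566, H(X,Y) = 3.0480
I(X;Y) = H(X) + H(Y) - H(X,Y) = 0.0875 bits


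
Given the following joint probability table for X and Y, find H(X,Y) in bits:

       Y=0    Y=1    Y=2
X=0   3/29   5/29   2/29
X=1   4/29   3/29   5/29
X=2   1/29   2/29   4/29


H(X,Y) = -Σ p(x,y) log₂ p(x,y)
  p(0,0)=3/29: -0.1034 × log₂(0.1034) = 0.3386
  p(0,1)=5/29: -0.1724 × log₂(0.1724) = 0.4373
  p(0,2)=2/29: -0.0690 × log₂(0.0690) = 0.2661
  p(1,0)=4/29: -0.1379 × log₂(0.1379) = 0.3942
  p(1,1)=3/29: -0.1034 × log₂(0.1034) = 0.3386
  p(1,2)=5/29: -0.1724 × log₂(0.1724) = 0.4373
  p(2,0)=1/29: -0.0345 × log₂(0.0345) = 0.1675
  p(2,1)=2/29: -0.0690 × log₂(0.0690) = 0.2661
  p(2,2)=4/29: -0.1379 × log₂(0.1379) = 0.3942
H(X,Y) = 3.0397 bits


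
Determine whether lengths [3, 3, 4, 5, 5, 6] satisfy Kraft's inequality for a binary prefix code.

Kraft inequality: Σ 2^(-l_i) ≤ 1 for prefix-free code
Calculating: 2^(-3) + 2^(-3) + 2^(-4) + 2^(-5) + 2^(-5) + 2^(-6)
= 0.125 + 0.125 + 0.0625 + 0.03125 + 0.03125 + 0.015625
= 0.3906
Since 0.3906 ≤ 1, prefix-free code exists


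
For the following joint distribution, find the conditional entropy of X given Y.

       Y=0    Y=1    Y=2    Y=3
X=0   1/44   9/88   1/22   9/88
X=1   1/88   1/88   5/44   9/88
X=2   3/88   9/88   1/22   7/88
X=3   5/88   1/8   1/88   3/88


H(X|Y) = Σ_y p(y) H(X|Y=y)
  p(Y=0) = 1/8, H(X|Y=0) = 1.7899
  p(Y=1) = 15/44, H(X|Y=1) = 1.7365
  p(Y=2) = 19/88, H(X|Y=2) = 1.6574
  p(Y=3) = 7/22, H(X|Y=3) = 1.8979
H(X|Y) = 0.1250×1.7899 + 0.3409×1.7365 + 0.2159×1.6574 + 0.3182×1.8979 = 1.7775 bits


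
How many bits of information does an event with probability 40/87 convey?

Information content I(x) = -log₂(p(x))
I = -log₂(40/87) = -log₂(0.4598)
I = 1.1210 bits


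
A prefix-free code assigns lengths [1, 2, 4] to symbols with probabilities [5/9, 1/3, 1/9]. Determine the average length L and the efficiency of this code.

Average length L = Σ p_i × l_i = 1.6667 bits
Entropy H = 1.3516 bits
Efficiency η = H/L × 100% = 81.10%


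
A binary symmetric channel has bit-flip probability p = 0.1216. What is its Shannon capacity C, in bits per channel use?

For BSC with error probability p:
C = 1 - H(p) where H(p) is binary entropy
H(0.1216) = -0.1216 × log₂(0.1216) - 0.8784 × log₂(0.8784)
H(p) = 0.5339
C = 1 - 0.5339 = 0.4661 bits/use


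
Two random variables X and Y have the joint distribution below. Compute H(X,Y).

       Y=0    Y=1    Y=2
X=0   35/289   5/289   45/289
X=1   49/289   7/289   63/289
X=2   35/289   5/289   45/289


H(X,Y) = -Σ p(x,y) log₂ p(x,y)
  p(0,0)=35/289: -0.1211 × log₂(0.1211) = 0.3688
  p(0,1)=5/289: -0.0173 × log₂(0.0173) = 0.1013
  p(0,2)=45/289: -0.1557 × log₂(0.1557) = 0.4178
  p(1,0)=49/289: -0.1696 × log₂(0.1696) = 0.4341
  p(1,1)=7/289: -0.0242 × log₂(0.0242) = 0.1300
  p(1,2)=63/289: -0.2180 × log₂(0.2180) = 0.4791
  p(2,0)=35/289: -0.1211 × log₂(0.1211) = 0.3688
  p(2,1)=5/289: -0.0173 × log₂(0.0173) = 0.1013
  p(2,2)=45/289: -0.1557 × log₂(0.1557) = 0.4178
H(X,Y) = 2.8190 bits


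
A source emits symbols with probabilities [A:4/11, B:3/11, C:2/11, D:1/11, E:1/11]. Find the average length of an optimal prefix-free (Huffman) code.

Huffman tree construction:
Combine smallest probabilities repeatedly
Resulting codes:
  A: 11 (length 2)
  B: 10 (length 2)
  C: 00 (length 2)
  D: 010 (length 3)
  E: 011 (length 3)
Average length = Σ p(s) × length(s) = 2.1818 bits


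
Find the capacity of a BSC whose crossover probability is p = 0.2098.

For BSC with error probability p:
C = 1 - H(p) where H(p) is binary entropy
H(0.2098) = -0.2098 × log₂(0.2098) - 0.7902 × log₂(0.7902)
H(p) = 0.7411
C = 1 - 0.7411 = 0.2589 bits/use


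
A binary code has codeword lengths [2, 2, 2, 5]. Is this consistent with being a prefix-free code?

Kraft inequality: Σ 2^(-l_i) ≤ 1 for prefix-free code
Calculating: 2^(-2) + 2^(-2) + 2^(-2) + 2^(-5)
= 0.25 + 0.25 + 0.25 + 0.03125
= 0.7812
Since 0.7812 ≤ 1, prefix-free code exists


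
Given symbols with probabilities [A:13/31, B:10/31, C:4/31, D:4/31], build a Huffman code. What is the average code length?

Huffman tree construction:
Combine smallest probabilities repeatedly
Resulting codes:
  A: 0 (length 1)
  B: 11 (length 2)
  C: 100 (length 3)
  D: 101 (length 3)
Average length = Σ p(s) × length(s) = 1.8387 bits


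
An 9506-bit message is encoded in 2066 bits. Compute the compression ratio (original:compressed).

Compression ratio = Original / Compressed
= 9506 / 2066 = 4.60:1


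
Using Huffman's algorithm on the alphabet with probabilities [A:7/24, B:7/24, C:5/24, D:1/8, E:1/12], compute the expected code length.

Huffman tree construction:
Combine smallest probabilities repeatedly
Resulting codes:
  A: 10 (length 2)
  B: 11 (length 2)
  C: 00 (length 2)
  D: 011 (length 3)
  E: 010 (length 3)
Average length = Σ p(s) × length(s) = 2.2083 bits


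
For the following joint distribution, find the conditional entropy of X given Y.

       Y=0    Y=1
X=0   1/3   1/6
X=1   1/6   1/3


H(X|Y) = Σ_y p(y) H(X|Y=y)
  p(Y=0) = 1/2, H(X|Y=0) = 0.9183
  p(Y=1) = 1/2, H(X|Y=1) = 0.9183
H(X|Y) = 0.5000×0.9183 + 0.5000×0.9183 = 0.9183 bits
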